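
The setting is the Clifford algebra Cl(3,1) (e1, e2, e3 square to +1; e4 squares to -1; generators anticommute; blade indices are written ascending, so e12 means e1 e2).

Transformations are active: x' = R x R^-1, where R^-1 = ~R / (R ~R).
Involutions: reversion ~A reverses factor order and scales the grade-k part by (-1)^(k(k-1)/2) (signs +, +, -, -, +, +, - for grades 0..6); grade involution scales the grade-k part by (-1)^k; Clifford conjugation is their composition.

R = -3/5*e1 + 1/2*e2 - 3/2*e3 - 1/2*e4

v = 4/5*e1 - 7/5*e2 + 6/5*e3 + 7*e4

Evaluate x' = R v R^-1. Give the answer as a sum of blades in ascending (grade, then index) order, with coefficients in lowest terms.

~R = -3/5*e1 + 1/2*e2 - 3/2*e3 - 1/2*e4, and R ~R = 261/100, so R^-1 = ~R / (261/100).
R v = 13/25 + 11/25*e12 + 12/25*e13 - 19/5*e14 - 3/2*e23 + 14/5*e24 - 99/10*e34
Answer: -452/435*e1 + 2087/1305*e2 - 782/435*e3 - 1879/261*e4


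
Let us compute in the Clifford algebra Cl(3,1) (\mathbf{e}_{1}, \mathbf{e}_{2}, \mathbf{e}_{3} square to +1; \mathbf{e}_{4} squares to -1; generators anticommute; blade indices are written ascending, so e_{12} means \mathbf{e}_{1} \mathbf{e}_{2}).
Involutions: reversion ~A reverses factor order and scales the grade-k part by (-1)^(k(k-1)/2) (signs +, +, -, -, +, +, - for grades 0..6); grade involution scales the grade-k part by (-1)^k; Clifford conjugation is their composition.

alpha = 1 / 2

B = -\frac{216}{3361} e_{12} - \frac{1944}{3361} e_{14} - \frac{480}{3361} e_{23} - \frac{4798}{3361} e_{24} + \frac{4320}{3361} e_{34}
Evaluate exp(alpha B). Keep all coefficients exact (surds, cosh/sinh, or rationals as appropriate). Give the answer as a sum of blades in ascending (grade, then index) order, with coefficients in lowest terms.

B^2 term by term: the squares give (-\frac{216}{3361})^2*(e_{12})^2 + (-\frac{1944}{3361})^2*(e_{14})^2 + (-\frac{480}{3361})^2*(e_{23})^2 + (-\frac{4798}{3361})^2*(e_{24})^2 + (\frac{4320}{3361})^2*(e_{34})^2 = \frac{46656}{11296321}*(-1) + \frac{3779136}{11296321}*(+1) + \frac{230400}{11296321}*(-1) + \frac{23020804}{11296321}*(+1) + \frac{18662400}{11296321}*(+1) = 4 (each basis 2-blade squares to minus the product of its generators' squares); cross terms between blades sharing an index anticommute and cancel; the commuting (index-disjoint) pairs give grade-4 terms 2*c*c'*(blade product), which cancel blade by blade — e_{1234}: -\frac{1866240}{11296321} + \frac{1866240}{11296321} = 0 — confirming B is simple. So B^2 = 4.
B^2 = 4 — the positive square puts this in the hyperbolic regime; l = 2, alpha*l = 1, so exp(alpha B) = cosh(1) + (sinh(1)/2)*B = \cosh{\left(1 \right)} + (\frac{\sinh{\left(1 \right)}}{2})*B.
Answer: \cosh{\left(1 \right)} - \frac{108 \sinh{\left(1 \right)}}{3361} e_{12} - \frac{972 \sinh{\left(1 \right)}}{3361} e_{14} - \frac{240 \sinh{\left(1 \right)}}{3361} e_{23} - \frac{2399 \sinh{\left(1 \right)}}{3361} e_{24} + \frac{2160 \sinh{\left(1 \right)}}{3361} e_{34}


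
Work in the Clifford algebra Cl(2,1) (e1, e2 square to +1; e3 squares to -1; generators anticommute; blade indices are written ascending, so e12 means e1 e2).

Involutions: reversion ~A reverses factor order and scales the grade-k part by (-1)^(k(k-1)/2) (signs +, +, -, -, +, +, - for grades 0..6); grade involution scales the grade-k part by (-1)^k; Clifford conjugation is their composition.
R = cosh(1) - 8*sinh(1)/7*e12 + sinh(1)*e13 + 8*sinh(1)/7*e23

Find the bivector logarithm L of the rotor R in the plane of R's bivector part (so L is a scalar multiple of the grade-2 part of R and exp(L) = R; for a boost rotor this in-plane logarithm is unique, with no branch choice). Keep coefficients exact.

The scalar part of R is cosh(1), so cosh pins the rapidity up to sign — the sign comes from the bivector part; dividing that part by sinh of the rapidity yields the plane, and the in-plane L = rapidity * plane is unique because the two sign choices cancel.
Concretely: cosh(rapidity) = cosh(1) gives rapidity = ±1, and since rapidity/sinh(rapidity) is even the sign is immaterial: L = (rapidity/sinh(rapidity)) * <R>_2 = (1/sinh(1)) * <R>_2.
Answer: -8/7*e12 + e13 + 8/7*e23


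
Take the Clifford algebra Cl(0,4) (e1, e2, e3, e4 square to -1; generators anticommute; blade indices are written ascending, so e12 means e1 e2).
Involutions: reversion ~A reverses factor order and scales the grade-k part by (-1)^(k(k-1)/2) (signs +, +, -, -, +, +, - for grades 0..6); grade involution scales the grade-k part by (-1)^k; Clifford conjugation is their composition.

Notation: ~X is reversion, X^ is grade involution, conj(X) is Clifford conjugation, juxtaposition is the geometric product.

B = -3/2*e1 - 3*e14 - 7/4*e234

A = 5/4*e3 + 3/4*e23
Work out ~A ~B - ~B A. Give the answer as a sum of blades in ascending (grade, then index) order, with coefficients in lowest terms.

first term: 21/16*e4 + 15/8*e13 + 35/16*e24 + 9/8*e123 - 15/4*e134 - 9/4*e1234
second term: -21/16*e4 - 15/8*e13 + 35/16*e24 - 9/8*e123 - 15/4*e134 + 9/4*e1234
Answer: 21/8*e4 + 15/4*e13 + 9/4*e123 - 9/2*e1234


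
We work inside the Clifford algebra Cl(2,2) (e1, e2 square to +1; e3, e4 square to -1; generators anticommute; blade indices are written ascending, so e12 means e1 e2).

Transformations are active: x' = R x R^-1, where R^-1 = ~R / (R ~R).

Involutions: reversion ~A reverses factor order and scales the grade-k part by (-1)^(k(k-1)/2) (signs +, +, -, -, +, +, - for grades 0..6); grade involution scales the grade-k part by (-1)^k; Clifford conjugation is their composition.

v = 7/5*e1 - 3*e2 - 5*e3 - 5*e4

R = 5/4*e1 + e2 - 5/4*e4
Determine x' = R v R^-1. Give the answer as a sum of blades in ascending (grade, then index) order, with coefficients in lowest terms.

~R = 5/4*e1 + e2 - 5/4*e4, and R ~R = 1, so R^-1 = ~R / (1).
R v = -15/2 - 103/20*e12 - 25/4*e13 - 9/2*e14 - 5*e23 - 35/4*e24 - 25/4*e34
Answer: -403/20*e1 - 12*e2 + 5*e3 + 95/4*e4


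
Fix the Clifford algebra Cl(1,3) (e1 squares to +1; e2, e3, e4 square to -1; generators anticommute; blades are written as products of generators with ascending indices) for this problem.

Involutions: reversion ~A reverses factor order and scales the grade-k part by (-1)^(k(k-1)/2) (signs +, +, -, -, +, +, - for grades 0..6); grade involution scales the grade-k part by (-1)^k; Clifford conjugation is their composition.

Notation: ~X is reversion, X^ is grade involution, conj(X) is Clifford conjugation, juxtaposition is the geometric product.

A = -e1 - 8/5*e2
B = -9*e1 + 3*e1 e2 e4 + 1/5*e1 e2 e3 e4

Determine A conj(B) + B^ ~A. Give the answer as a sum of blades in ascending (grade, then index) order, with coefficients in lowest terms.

first term: -9 + 72/5*e1 e2 - 24/5*e1 e4 - 3*e2 e4 - 8/25*e1 e3 e4 - 1/5*e2 e3 e4
second term: -9 - 72/5*e1 e2 + 24/5*e1 e4 + 3*e2 e4 + 8/25*e1 e3 e4 + 1/5*e2 e3 e4
Answer: -18


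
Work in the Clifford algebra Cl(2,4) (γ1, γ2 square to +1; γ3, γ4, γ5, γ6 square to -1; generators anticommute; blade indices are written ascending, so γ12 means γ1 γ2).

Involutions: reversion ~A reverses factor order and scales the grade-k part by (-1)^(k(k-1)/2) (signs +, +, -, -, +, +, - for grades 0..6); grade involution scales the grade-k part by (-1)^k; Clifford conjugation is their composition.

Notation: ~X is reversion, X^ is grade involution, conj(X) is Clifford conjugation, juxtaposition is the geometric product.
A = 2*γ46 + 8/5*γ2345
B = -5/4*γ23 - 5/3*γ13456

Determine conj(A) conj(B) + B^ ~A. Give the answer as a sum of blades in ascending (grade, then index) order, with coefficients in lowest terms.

first term: 2*γ45 + 8/3*γ126 - 10/3*γ135 - 5/2*γ2346
second term: -2*γ45 - 8/3*γ126 - 10/3*γ135 + 5/2*γ2346
Answer: -20/3*γ135


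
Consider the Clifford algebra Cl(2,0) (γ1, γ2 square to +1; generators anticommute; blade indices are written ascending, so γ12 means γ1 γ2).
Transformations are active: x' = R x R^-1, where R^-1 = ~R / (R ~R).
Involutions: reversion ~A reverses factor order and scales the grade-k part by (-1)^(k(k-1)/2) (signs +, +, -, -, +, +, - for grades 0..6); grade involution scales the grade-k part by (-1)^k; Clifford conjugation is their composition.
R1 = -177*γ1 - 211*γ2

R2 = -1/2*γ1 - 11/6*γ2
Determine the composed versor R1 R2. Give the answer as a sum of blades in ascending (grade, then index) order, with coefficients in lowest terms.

Distribute over the terms of R1 (each basis-blade product reordered to ascending indices, repeated generators contracted through their squares):
(-177*γ1) R2 = 177/2 + 649/2*γ12
(-211*γ2) R2 = 2321/6 - 211/2*γ12
Summing the partial products and collecting blades:
Answer: 1426/3 + 219*γ12


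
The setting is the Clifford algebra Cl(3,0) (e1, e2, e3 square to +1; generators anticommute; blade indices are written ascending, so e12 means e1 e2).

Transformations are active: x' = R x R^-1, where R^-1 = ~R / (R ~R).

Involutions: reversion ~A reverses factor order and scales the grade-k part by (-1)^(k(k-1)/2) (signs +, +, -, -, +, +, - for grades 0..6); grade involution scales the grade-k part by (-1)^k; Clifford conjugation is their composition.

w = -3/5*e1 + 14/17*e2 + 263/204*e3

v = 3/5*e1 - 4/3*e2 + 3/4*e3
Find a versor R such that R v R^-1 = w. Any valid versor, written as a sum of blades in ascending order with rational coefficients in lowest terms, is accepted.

R = v + w = -26/51*e2 + 104/51*e3 works: the equal norms (9721/3600) guarantee its sandwich swaps v into w.
Answer: -26/51*e2 + 104/51*e3


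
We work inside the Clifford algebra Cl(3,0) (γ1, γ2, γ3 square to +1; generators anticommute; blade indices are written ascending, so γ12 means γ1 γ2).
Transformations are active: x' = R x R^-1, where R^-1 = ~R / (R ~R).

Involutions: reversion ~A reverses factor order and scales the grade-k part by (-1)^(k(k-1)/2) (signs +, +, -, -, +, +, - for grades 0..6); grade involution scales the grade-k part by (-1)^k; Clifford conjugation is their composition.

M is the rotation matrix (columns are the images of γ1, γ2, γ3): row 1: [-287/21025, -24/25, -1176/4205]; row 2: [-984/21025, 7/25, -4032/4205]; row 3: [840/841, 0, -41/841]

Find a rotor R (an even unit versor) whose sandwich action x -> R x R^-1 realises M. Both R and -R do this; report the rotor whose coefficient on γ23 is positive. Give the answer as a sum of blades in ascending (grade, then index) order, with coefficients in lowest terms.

Method: write R = a + b12*γ12 + b13*γ13 + b23*γ23 with a^2 + b12^2 + b13^2 + b23^2 = 1 (so R^-1 = ~R). Expanding the columns R e_j ~R gives tr M = 4a^2 - 1 and, from the antisymmetric part, M21 - M12 = -4a*b12, M13 - M31 = 4a*b13, M32 - M23 = -4a*b23.
Here tr M = 183/841, so a^2 = (1 + tr M)/4 = 256/841 and a = ±16/29. Taking a = 16/29: M21 - M12 = 768/841, M13 - M31 = -5376/4205, M32 - M23 = 4032/4205, giving b12 = -12/29, b13 = -84/145, b23 = -63/145, i.e. R = 16/29 - 12/29*γ12 - 84/145*γ13 - 63/145*γ23.
Its γ23 coefficient is negative, so report the other preimage -R.
Answer: -16/29 + 12/29*γ12 + 84/145*γ13 + 63/145*γ23. Recall the cover is two-to-one: with M of trace 183/841, both preimages act alike, and the stated γ23 sign chooses the sheet.


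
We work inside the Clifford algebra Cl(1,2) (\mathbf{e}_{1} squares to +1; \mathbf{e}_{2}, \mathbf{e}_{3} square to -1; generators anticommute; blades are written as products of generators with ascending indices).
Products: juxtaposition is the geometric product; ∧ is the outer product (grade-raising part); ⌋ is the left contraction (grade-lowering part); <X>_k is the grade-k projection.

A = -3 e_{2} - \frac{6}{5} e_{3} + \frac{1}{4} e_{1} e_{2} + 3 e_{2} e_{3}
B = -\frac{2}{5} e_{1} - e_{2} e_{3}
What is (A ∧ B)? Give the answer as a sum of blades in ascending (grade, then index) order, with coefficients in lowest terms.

step 1: -\frac{6}{5} e_{1} e_{2} - \frac{12}{25} e_{1} e_{3} - \frac{6}{5} e_{1} e_{2} e_{3}
Answer: -\frac{6}{5} e_{1} e_{2} - \frac{12}{25} e_{1} e_{3} - \frac{6}{5} e_{1} e_{2} e_{3}


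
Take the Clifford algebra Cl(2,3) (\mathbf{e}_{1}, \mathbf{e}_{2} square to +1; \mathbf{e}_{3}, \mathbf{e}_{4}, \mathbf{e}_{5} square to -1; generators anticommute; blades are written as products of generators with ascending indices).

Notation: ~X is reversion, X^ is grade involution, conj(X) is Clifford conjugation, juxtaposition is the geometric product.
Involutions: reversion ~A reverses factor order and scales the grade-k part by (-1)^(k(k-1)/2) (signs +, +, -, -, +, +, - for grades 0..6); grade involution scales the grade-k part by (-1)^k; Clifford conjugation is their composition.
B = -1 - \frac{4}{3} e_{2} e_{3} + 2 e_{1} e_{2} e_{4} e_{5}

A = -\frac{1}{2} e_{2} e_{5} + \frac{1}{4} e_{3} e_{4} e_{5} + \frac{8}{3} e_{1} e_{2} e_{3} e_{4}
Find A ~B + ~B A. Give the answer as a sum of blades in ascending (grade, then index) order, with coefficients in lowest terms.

first term: \frac{41}{9} e_{1} e_{4} + \frac{1}{2} e_{2} e_{5} + \frac{14}{3} e_{3} e_{5} - \frac{1}{2} e_{1} e_{2} e_{3} + \frac{1}{3} e_{2} e_{4} e_{5} - \frac{1}{4} e_{3} e_{4} e_{5} - \frac{8}{3} e_{1} e_{2} e_{3} e_{4}
second term: \frac{41}{9} e_{1} e_{4} + \frac{1}{2} e_{2} e_{5} - \frac{14}{3} e_{3} e_{5} - \frac{1}{2} e_{1} e_{2} e_{3} - \frac{1}{3} e_{2} e_{4} e_{5} - \frac{1}{4} e_{3} e_{4} e_{5} - \frac{8}{3} e_{1} e_{2} e_{3} e_{4}
Answer: \frac{82}{9} e_{1} e_{4} + e_{2} e_{5} - e_{1} e_{2} e_{3} - \frac{1}{2} e_{3} e_{4} e_{5} - \frac{16}{3} e_{1} e_{2} e_{3} e_{4}


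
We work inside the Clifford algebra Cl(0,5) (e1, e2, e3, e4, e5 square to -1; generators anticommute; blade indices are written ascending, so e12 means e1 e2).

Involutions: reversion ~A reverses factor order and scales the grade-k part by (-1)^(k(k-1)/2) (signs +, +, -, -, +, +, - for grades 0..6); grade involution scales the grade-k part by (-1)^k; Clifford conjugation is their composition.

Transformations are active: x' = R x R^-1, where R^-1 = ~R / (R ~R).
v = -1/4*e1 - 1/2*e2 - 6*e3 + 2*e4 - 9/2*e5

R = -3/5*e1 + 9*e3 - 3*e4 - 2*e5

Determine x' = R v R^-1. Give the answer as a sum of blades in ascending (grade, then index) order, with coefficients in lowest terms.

~R = -3/5*e1 + 9*e3 - 3*e4 - 2*e5, and R ~R = -2359/25, so R^-1 = ~R / (-2359/25).
R v = 1017/20 + 3/10*e12 + 117/20*e13 - 39/20*e14 + 11/5*e15 + 9/2*e23 - 3/2*e24 - e25 - 105/2*e35 + 35/2*e45
Answer: 8461/9436*e1 + 1/2*e2 - 17457/4718*e3 + 5819/4718*e4 + 31401/4718*e5


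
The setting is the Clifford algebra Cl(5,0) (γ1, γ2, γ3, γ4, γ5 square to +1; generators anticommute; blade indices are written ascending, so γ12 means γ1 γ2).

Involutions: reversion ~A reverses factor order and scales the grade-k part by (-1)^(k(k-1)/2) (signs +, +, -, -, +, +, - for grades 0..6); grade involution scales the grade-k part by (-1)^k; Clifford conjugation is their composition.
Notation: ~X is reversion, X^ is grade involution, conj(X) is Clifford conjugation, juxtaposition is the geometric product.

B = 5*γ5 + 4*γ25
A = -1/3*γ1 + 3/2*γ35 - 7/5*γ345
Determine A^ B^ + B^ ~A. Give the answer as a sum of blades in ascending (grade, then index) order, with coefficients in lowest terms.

first term: -15/2*γ3 - 5/3*γ15 + 6*γ23 - 7*γ34 + 4/3*γ125 - 28/5*γ234
second term: -15/2*γ3 - 5/3*γ15 + 6*γ23 - 7*γ34 - 4/3*γ125 + 28/5*γ234
Answer: -15*γ3 - 10/3*γ15 + 12*γ23 - 14*γ34


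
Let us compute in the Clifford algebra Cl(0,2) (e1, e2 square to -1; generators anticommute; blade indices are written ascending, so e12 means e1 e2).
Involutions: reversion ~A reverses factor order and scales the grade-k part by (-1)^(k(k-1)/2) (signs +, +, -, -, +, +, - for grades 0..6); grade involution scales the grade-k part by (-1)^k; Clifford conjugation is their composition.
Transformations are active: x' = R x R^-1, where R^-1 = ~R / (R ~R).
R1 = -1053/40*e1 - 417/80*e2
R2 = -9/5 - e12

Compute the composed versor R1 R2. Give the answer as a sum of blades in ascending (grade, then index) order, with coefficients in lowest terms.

Distribute over the terms of R1 (each basis-blade product reordered to ascending indices, repeated generators contracted through their squares):
(-1053/40*e1) R2 = 9477/200*e1 - 1053/40*e2
(-417/80*e2) R2 = 417/80*e1 + 3753/400*e2
Summing the partial products and collecting blades:
Answer: 21039/400*e1 - 6777/400*e2


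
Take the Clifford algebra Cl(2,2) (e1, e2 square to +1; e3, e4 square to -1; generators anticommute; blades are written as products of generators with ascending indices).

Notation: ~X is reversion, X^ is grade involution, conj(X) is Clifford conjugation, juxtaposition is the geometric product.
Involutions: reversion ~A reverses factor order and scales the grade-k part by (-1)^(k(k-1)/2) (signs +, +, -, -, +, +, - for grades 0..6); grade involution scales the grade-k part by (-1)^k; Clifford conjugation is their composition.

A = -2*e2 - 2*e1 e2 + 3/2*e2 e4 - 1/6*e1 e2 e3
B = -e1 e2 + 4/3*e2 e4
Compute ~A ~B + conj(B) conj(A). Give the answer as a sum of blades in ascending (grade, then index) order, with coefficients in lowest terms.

first term: 2*e1 - 1/6*e3 + 8/3*e4 - 7/6*e1 e4 + 2/9*e1 e3 e4
second term: 2*e1 + 1/6*e3 + 8/3*e4 + 7/6*e1 e4 + 2/9*e1 e3 e4
Answer: 4*e1 + 16/3*e4 + 4/9*e1 e3 e4


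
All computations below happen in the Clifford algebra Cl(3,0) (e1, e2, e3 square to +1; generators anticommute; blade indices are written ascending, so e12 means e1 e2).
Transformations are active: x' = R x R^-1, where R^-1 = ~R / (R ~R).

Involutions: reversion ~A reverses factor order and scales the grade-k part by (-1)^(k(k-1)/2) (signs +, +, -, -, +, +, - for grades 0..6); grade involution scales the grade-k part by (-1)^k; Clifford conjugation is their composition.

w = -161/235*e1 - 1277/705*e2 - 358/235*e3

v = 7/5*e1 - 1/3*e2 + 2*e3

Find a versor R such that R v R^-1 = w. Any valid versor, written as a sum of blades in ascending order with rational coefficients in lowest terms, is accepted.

R = v + w = 168/235*e1 - 504/235*e2 + 112/235*e3 works: the equal norms (1366/225) guarantee its sandwich swaps v into w.
Answer: 168/235*e1 - 504/235*e2 + 112/235*e3


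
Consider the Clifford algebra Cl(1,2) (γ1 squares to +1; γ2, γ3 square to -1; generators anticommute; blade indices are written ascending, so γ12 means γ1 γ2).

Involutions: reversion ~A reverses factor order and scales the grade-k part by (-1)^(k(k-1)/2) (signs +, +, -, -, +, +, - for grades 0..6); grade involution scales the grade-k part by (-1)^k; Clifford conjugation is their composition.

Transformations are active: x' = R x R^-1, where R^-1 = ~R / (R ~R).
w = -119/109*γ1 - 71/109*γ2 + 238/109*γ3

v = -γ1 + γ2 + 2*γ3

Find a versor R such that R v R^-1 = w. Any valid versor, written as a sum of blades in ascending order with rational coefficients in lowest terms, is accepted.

Construction: equal norms (both -4) license R = v + w = -228/109*γ1 + 38/109*γ2 + 456/109*γ3 — nothing changes along that direction, while (v - w)/2 changes sign, so v maps onto w.
Answer: -228/109*γ1 + 38/109*γ2 + 456/109*γ3


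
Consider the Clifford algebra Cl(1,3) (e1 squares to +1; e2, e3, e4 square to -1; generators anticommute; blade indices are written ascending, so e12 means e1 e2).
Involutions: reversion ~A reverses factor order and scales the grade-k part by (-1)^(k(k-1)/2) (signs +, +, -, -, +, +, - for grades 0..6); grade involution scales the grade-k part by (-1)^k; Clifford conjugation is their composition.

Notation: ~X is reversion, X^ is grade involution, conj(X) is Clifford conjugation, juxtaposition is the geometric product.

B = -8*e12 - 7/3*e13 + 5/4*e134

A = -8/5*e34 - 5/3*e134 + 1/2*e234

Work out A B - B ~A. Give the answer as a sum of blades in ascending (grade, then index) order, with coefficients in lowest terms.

first term: 25/12 + 2*e1 + 35/9*e4 + 5/8*e12 + 56/15*e14 + 7/6*e124 - 4*e134 + 40/3*e234 + 64/5*e1234
second term: -25/12 - 2*e1 - 35/9*e4 + 5/8*e12 + 56/15*e14 + 7/6*e124 - 4*e134 + 40/3*e234 - 64/5*e1234
Answer: 25/6 + 4*e1 + 70/9*e4 + 128/5*e1234


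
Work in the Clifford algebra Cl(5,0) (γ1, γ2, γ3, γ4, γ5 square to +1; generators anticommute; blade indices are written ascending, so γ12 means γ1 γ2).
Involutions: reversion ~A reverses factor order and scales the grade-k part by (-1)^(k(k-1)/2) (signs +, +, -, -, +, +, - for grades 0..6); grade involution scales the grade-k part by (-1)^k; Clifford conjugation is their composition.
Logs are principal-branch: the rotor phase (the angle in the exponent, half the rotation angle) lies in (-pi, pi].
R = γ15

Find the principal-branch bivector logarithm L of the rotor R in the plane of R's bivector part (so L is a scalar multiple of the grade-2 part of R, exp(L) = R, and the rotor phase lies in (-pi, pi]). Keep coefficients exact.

The scalar part of R is 0, which pins the rotor phase on the principal branch; dividing the bivector part by the sine of that phase recovers the unit plane, and L is the phase times that plane.
Concretely: cos(phase) = 0 gives phase = ±pi/2, and since phase/sin(phase) is even the sign is immaterial: L = (phase/sin(phase)) * <R>_2 = (pi/2) * <R>_2.
Answer: pi/2*γ15


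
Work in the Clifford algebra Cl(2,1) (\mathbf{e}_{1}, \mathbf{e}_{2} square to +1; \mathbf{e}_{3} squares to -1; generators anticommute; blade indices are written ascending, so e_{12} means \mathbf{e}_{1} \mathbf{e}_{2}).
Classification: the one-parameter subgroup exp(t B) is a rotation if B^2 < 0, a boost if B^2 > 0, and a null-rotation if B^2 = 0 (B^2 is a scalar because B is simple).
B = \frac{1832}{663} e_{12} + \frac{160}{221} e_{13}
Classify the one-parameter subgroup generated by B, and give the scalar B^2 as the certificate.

B^2 term by term: the squares give (\frac{1832}{663})^2*(e_{12})^2 + (\frac{160}{221})^2*(e_{13})^2 = \frac{3356224}{439569}*(-1) + \frac{25600}{48841}*(+1) = -\frac{64}{9} (each basis 2-blade squares to minus the product of its generators' squares); cross terms between blades sharing an index anticommute and cancel. So B^2 = -\frac{64}{9}.
Answer: rotation, certificate B^2 = -\frac{64}{9}. The invariant at work: B^2 = -\frac{64}{9} is unchanged by conjugation, hence its sign classifies the subgroup whatever basis B is written in.


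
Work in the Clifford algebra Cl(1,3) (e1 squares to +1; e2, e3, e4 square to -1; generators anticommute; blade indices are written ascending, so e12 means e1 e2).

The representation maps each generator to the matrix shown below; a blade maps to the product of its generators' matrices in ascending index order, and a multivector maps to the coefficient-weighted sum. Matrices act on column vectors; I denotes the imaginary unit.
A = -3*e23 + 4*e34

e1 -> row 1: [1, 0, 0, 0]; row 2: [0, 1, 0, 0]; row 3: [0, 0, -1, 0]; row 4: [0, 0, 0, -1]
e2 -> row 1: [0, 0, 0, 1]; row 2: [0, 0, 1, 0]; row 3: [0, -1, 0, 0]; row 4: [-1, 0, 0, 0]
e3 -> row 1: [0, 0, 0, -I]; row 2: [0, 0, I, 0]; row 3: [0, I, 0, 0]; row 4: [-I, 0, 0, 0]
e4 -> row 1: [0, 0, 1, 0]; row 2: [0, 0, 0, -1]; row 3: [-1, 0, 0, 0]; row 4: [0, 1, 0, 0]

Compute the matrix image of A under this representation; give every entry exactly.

Bivector images (products of the table entries): rho(e23) = rho(e2)rho(e3) = row 1: [-I, 0, 0, 0]; row 2: [0, I, 0, 0]; row 3: [0, 0, -I, 0]; row 4: [0, 0, 0, I]; rho(e34) = rho(e3)rho(e4) = row 1: [0, -I, 0, 0]; row 2: [-I, 0, 0, 0]; row 3: [0, 0, 0, -I]; row 4: [0, 0, -I, 0].
M = (-3)*rho(e23) + (4)*rho(e34), summed entrywise:
Answer: row 1: [3*I, -4*I, 0, 0]; row 2: [-4*I, -3*I, 0, 0]; row 3: [0, 0, 3*I, -4*I]; row 4: [0, 0, -4*I, -3*I]


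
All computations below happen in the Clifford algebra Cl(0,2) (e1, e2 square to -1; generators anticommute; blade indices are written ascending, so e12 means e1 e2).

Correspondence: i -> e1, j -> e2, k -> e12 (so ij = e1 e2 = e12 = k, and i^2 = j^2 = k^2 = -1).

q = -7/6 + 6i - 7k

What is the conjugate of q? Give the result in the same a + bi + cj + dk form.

In blades: q = -7/6 + 6*e1 - 7*e12.
Conjugation here is Clifford conjugation: the scalar is fixed and the grade-1 and grade-2 blades all flip sign, giving -7/6 - 6*e1 + 7*e12; translating back:
Answer: -7/6 - 6i + 7k


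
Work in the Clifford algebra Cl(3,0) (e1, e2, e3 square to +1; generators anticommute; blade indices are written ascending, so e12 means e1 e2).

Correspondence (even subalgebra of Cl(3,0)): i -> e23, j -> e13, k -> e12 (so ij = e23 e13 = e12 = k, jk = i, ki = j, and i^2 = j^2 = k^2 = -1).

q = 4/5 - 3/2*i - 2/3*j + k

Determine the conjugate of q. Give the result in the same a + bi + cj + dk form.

In blades: q = 4/5 + e12 - 2/3*e13 - 3/2*e23.
Quaternion conjugation is reversion on the even subalgebra: the scalar is fixed and every grade-2 blade flips sign, giving 4/5 - e12 + 2/3*e13 + 3/2*e23; translating back:
Answer: 4/5 + 3/2*i + 2/3*j - k


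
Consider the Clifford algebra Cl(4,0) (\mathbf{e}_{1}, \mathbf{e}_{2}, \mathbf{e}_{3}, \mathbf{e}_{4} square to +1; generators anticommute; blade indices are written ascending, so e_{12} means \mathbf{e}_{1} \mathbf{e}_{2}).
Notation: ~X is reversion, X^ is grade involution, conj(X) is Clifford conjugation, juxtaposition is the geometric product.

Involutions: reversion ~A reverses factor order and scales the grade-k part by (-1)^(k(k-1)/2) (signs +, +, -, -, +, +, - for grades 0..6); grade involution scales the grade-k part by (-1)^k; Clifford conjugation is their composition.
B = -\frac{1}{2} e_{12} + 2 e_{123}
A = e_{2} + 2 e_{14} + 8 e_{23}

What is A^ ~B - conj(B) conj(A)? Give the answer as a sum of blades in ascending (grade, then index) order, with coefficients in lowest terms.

first term: \frac{33}{2} e_{1} - 6 e_{13} + e_{24} + 4 e_{234}
second term: \frac{31}{2} e_{1} - 2 e_{13} + e_{24} - 4 e_{234}
Answer: e_{1} - 4 e_{13} + 8 e_{234}


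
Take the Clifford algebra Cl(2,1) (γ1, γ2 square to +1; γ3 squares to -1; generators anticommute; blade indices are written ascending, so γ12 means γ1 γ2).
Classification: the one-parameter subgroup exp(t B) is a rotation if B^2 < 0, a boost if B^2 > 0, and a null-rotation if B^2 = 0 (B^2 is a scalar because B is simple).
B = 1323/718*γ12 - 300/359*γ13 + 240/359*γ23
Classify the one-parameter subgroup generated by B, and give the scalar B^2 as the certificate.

B^2 term by term: the squares give (1323/718)^2*(γ12)^2 + (-300/359)^2*(γ13)^2 + (240/359)^2*(γ23)^2 = 1750329/515524*(-1) + 90000/128881*(+1) + 57600/128881*(+1) = -9/4 (each basis 2-blade squares to minus the product of its generators' squares); cross terms between blades sharing an index anticommute and cancel. So B^2 = -9/4.
Answer: rotation, certificate B^2 = -9/4. Why this suffices: the scalar -9/4 survives any versor conjugation, so its sign alone determines the class however B is presented.


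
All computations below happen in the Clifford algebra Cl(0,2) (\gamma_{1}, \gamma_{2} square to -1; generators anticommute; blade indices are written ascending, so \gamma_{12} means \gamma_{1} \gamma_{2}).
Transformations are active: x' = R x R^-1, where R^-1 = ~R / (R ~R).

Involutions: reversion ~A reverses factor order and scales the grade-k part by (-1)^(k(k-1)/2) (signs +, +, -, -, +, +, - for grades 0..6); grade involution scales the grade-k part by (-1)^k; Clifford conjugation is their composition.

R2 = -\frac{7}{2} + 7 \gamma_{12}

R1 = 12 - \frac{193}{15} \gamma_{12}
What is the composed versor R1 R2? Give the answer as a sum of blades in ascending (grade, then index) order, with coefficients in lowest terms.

Distribute over the terms of R1 (each basis-blade product reordered to ascending indices, repeated generators contracted through their squares):
(12) R2 = -42 + 84 \gamma_{12}
(-\frac{193}{15} \gamma_{12}) R2 = \frac{1351}{15} + \frac{1351}{30} \gamma_{12}
Summing the partial products and collecting blades:
Answer: \frac{721}{15} + \frac{3871}{30} \gamma_{12}


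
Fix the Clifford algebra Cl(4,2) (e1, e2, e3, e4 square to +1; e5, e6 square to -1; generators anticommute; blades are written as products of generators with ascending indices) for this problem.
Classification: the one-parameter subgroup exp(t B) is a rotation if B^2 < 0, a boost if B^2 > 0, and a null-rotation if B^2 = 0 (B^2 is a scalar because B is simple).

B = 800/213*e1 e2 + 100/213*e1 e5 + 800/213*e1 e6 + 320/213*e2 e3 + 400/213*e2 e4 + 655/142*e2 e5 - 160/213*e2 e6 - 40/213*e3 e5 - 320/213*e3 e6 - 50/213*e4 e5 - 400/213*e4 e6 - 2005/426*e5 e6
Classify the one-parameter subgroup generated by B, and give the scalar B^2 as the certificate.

B^2 term by term: the squares give (800/213)^2*(e1 e2)^2 + (100/213)^2*(e1 e5)^2 + (800/213)^2*(e1 e6)^2 + (320/213)^2*(e2 e3)^2 + (400/213)^2*(e2 e4)^2 + (655/142)^2*(e2 e5)^2 + (-160/213)^2*(e2 e6)^2 + (-40/213)^2*(e3 e5)^2 + (-320/213)^2*(e3 e6)^2 + (-50/213)^2*(e4 e5)^2 + (-400/213)^2*(e4 e6)^2 + (-2005/426)^2*(e5 e6)^2 = 640000/45369*(-1) + 10000/45369*(+1) + 640000/45369*(+1) + 102400/45369*(-1) + 160000/45369*(-1) + 429025/20164*(+1) + 25600/45369*(+1) + 1600/45369*(+1) + 102400/45369*(+1) + 2500/45369*(+1) + 160000/45369*(+1) + 4020025/181476*(-1) = 0 (each basis 2-blade squares to minus the product of its generators' squares); cross terms between blades sharing an index anticommute and cancel; the commuting (index-disjoint) pairs give grade-4 terms 2*c*c'*(blade product), which cancel blade by blade — e1 e2 e3 e5: -64000/45369 + 64000/45369 = 0; e1 e2 e3 e6: -512000/45369 + 512000/45369 = 0; e1 e2 e4 e5: -80000/45369 + 80000/45369 = 0; e1 e2 e4 e6: -640000/45369 + 640000/45369 = 0; e1 e2 e5 e6: -1604000/45369 + 32000/45369 + 524000/15123 = 0; e1 e3 e5 e6: 64000/45369 - 64000/45369 = 0; e1 e4 e5 e6: 80000/45369 - 80000/45369 = 0; e2 e3 e4 e5: -32000/45369 + 32000/45369 = 0; e2 e3 e4 e6: -256000/45369 + 256000/45369 = 0; e2 e3 e5 e6: -641600/45369 + 209600/15123 + 12800/45369 = 0; e2 e4 e5 e6: -802000/45369 + 262000/15123 + 16000/45369 = 0; e3 e4 e5 e6: -32000/45369 + 32000/45369 = 0 — confirming B is simple. So B^2 = 0.
Answer: null-rotation, certificate B^2 = 0. No conjugation can change B^2 = 0; the sign gives the class.


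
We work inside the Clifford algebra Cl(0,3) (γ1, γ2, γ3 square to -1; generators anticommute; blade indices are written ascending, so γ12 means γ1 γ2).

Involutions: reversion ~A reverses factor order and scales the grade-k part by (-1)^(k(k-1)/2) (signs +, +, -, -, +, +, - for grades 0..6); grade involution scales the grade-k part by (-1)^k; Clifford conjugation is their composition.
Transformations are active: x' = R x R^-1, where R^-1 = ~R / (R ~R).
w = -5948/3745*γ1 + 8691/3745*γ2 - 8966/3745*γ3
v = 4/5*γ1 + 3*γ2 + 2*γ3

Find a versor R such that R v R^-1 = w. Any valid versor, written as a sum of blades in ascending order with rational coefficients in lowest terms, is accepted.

Reasoning: v^2 = w^2 = -341/25 since conjugation preserves the quadratic form; R = v + w = -2952/3745*γ1 + 19926/3745*γ2 - 1476/3745*γ3 is then valid when invertible, keeping its own part and reversing (v - w)/2.
Answer: -2952/3745*γ1 + 19926/3745*γ2 - 1476/3745*γ3


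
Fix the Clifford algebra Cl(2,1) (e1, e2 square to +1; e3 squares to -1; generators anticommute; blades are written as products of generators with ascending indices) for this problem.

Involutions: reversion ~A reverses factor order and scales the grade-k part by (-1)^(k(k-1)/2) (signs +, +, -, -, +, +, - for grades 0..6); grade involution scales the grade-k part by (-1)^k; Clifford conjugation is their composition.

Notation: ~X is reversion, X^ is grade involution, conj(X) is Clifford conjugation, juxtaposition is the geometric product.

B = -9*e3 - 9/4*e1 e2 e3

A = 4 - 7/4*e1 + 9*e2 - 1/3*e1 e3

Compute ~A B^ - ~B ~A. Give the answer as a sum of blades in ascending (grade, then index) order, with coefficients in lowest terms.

first term: -3*e1 - 3/4*e2 + 36*e3 - 36*e1 e3 + 1233/16*e2 e3 + 9*e1 e2 e3
second term: -3*e1 - 3/4*e2 - 36*e3 - 36*e1 e3 + 1233/16*e2 e3 + 9*e1 e2 e3
Answer: 72*e3


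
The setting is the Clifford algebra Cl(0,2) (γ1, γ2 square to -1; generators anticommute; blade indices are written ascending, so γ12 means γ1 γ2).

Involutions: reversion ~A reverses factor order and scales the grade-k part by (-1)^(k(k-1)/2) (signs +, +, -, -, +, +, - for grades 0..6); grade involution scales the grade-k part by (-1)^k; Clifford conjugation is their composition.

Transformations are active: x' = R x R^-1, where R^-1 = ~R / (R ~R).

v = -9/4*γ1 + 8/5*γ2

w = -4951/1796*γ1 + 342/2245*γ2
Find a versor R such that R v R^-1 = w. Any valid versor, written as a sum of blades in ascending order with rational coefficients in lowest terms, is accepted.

Why this works: both vectors square to -3049/400, so q(v) = q(w) and R = v + w = -2248/449*γ1 + 3934/2245*γ2 carries v to w — its own direction survives, the complement (v - w)/2 flips.
Answer: -2248/449*γ1 + 3934/2245*γ2


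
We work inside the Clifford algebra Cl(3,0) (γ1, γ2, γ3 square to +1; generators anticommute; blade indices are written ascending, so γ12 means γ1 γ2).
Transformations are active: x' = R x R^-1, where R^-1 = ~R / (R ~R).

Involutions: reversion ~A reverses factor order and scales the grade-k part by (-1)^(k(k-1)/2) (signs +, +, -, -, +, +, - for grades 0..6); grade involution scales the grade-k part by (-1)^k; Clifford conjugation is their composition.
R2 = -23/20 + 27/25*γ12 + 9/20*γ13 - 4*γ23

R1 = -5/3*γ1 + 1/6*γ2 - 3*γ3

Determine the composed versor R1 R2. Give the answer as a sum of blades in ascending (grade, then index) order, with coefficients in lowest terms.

Distribute over the terms of R1 (each basis-blade product reordered to ascending indices, repeated generators contracted through their squares):
(-5/3*γ1) R2 = 23/12*γ1 - 9/5*γ2 - 3/4*γ3 + 20/3*γ123
(1/6*γ2) R2 = -9/50*γ1 - 23/120*γ2 - 2/3*γ3 - 3/40*γ123
(-3*γ3) R2 = 27/20*γ1 - 12*γ2 + 69/20*γ3 - 81/25*γ123
Summing the partial products and collecting blades:
Answer: 463/150*γ1 - 1679/120*γ2 + 61/30*γ3 + 2011/600*γ123


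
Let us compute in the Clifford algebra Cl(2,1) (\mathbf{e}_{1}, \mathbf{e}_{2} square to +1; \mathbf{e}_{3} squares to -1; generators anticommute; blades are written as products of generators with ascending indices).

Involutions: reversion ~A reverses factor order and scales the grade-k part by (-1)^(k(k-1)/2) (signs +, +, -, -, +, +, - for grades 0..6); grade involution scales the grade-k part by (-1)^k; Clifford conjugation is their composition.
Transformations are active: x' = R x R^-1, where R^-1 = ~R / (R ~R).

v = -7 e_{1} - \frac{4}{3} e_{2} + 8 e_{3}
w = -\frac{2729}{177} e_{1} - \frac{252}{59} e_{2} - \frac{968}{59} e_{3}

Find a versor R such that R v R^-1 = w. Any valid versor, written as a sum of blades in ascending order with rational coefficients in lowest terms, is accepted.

Reasoning: v^2 = w^2 = -\frac{119}{9} since conjugation preserves the quadratic form; R = v + w = -\frac{3968}{177} e_{1} - \frac{992}{177} e_{2} - \frac{496}{59} e_{3} is then valid when invertible, keeping its own part and reversing (v - w)/2.
Answer: -\frac{3968}{177} e_{1} - \frac{992}{177} e_{2} - \frac{496}{59} e_{3}


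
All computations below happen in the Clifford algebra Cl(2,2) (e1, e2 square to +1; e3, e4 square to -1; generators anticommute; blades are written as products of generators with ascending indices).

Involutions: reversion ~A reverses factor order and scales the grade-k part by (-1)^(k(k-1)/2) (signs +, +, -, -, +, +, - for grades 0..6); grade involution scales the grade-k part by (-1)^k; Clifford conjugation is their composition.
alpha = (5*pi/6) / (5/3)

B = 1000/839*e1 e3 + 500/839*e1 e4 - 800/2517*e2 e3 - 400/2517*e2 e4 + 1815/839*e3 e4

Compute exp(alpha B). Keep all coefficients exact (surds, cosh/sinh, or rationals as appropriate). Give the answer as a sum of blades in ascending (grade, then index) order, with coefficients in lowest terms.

B^2 term by term: the squares give (1000/839)^2*(e1 e3)^2 + (500/839)^2*(e1 e4)^2 + (-800/2517)^2*(e2 e3)^2 + (-400/2517)^2*(e2 e4)^2 + (1815/839)^2*(e3 e4)^2 = 1000000/703921*(+1) + 250000/703921*(+1) + 640000/6335289*(+1) + 160000/6335289*(+1) + 3294225/703921*(-1) = -25/9 (each basis 2-blade squares to minus the product of its generators' squares); cross terms between blades sharing an index anticommute and cancel; the commuting (index-disjoint) pairs give grade-4 terms 2*c*c'*(blade product), which cancel blade by blade — e1 e2 e3 e4: 800000/2111763 - 800000/2111763 = 0 — confirming B is simple. So B^2 = -25/9.
B^2 = -25/9 — circular case — the even/odd split gives cos and sin: l = 5/3, alpha*l = 5*pi/6, so exp(alpha B) = cos(5*pi/6) + (sin(5*pi/6)/(5/3))*B = -sqrt(3)/2 + (3/10)*B.
Answer: -sqrt(3)/2 + 300/839*e1 e3 + 150/839*e1 e4 - 80/839*e2 e3 - 40/839*e2 e4 + 1089/1678*e3 e4


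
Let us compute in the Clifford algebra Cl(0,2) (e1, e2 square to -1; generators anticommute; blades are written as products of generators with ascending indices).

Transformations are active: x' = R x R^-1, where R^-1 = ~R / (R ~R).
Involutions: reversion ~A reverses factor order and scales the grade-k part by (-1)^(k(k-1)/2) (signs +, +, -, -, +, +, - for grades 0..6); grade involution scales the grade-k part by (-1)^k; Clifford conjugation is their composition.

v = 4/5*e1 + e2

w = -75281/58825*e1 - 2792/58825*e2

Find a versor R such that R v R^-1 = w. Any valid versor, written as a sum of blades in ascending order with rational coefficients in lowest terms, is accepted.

The midline construction: v and w both square to -41/25, so reflecting in their sum -28221/58825*e1 + 56033/58825*e2 exchanges them.
Answer: -28221/58825*e1 + 56033/58825*e2


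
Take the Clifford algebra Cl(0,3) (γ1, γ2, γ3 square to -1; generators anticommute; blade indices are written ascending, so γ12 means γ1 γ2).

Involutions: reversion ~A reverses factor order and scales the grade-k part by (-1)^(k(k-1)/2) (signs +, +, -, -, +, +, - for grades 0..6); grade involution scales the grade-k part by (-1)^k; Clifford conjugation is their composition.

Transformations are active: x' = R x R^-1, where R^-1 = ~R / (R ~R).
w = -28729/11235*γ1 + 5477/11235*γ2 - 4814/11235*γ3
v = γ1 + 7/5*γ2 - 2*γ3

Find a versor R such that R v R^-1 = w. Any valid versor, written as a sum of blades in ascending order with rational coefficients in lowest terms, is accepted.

Here q(v) = q(w) = -174/25; the classical choice R = v + w = -17494/11235*γ1 + 21206/11235*γ2 - 27284/11235*γ3 then realises v -> w under the sandwich.
Answer: -17494/11235*γ1 + 21206/11235*γ2 - 27284/11235*γ3


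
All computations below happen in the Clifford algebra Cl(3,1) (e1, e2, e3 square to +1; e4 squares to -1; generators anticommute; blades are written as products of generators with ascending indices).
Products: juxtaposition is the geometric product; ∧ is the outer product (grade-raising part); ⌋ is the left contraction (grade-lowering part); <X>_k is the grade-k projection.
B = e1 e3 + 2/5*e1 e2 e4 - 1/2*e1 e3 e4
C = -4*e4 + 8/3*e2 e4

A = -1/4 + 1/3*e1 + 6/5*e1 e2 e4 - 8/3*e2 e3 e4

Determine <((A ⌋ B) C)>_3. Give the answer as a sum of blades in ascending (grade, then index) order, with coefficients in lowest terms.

step 1: 12/25 + 1/3*e3 - 1/4*e1 e3 + 2/15*e2 e4 - 1/6*e3 e4 - 1/10*e1 e2 e4 + 1/8*e1 e3 e4
step 2: 16/45 - 4/15*e1 + 8/15*e2 - 2/3*e3 - 48/25*e4 - 2/5*e1 e2 + 1/2*e1 e3 + 4/9*e2 e3 + 32/25*e2 e4 - 4/3*e3 e4 - 1/3*e1 e2 e3 + e1 e3 e4 - 8/9*e2 e3 e4 + 2/3*e1 e2 e3 e4
step 3: -1/3*e1 e2 e3 + e1 e3 e4 - 8/9*e2 e3 e4
Answer: -1/3*e1 e2 e3 + e1 e3 e4 - 8/9*e2 e3 e4


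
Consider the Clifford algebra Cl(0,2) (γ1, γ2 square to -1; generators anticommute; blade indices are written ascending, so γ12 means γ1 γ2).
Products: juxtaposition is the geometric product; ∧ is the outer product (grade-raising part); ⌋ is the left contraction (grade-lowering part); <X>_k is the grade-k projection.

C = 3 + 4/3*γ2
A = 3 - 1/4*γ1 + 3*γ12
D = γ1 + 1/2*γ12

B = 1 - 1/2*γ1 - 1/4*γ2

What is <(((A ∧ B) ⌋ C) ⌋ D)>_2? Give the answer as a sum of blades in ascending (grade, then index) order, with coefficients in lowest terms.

step 1: 3 - 7/4*γ1 - 3/4*γ2 + 49/16*γ12
step 2: 10 + 4*γ2
step 3: 12*γ1 + 5*γ12
step 4: 5*γ12
Answer: 5*γ12


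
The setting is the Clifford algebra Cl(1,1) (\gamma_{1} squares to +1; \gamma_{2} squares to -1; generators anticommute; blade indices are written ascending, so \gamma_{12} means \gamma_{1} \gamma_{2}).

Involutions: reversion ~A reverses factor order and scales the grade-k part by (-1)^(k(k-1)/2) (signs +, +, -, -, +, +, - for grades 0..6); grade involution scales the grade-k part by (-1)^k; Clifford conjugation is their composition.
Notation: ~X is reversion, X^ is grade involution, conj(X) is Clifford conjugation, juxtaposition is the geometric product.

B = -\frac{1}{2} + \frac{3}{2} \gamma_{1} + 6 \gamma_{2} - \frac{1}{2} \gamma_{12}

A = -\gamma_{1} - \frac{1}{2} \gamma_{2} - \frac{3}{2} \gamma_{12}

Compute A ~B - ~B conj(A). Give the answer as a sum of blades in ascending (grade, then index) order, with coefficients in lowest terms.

first term: \frac{3}{4} + \frac{37}{4} \gamma_{1} + 2 \gamma_{2} - \frac{9}{2} \gamma_{12}
second term: -\frac{3}{4} + \frac{33}{4} \gamma_{1} + \frac{3}{2} \gamma_{2} - 6 \gamma_{12}
Answer: \frac{3}{2} + \gamma_{1} + \frac{1}{2} \gamma_{2} + \frac{3}{2} \gamma_{12}
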